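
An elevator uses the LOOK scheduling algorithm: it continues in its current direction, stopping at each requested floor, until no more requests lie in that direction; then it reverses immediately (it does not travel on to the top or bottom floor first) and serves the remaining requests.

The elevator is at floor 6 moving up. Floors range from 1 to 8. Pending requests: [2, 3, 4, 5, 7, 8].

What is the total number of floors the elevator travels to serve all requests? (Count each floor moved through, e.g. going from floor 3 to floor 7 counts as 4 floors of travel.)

Answer: 8

Derivation:
Start at floor 6 moving up, LOOK stop order: [7, 8, 5, 4, 3, 2]
  6 → 7: |7-6| = 1, total = 1
  7 → 8: |8-7| = 1, total = 2
  8 → 5: |5-8| = 3, total = 5
  5 → 4: |4-5| = 1, total = 6
  4 → 3: |3-4| = 1, total = 7
  3 → 2: |2-3| = 1, total = 8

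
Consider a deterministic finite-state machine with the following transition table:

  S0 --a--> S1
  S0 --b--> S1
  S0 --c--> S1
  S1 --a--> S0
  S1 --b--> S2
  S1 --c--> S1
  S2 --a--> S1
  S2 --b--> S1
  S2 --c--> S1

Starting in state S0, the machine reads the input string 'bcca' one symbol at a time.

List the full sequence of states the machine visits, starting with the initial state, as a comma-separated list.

Answer: S0, S1, S1, S1, S0

Derivation:
Start: S0
  read 'b': S0 --b--> S1
  read 'c': S1 --c--> S1
  read 'c': S1 --c--> S1
  read 'a': S1 --a--> S0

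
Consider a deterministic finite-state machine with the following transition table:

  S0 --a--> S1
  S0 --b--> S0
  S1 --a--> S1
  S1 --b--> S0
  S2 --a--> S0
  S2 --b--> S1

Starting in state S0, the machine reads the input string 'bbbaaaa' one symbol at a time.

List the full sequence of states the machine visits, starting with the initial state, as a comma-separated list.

Start: S0
  read 'b': S0 --b--> S0
  read 'b': S0 --b--> S0
  read 'b': S0 --b--> S0
  read 'a': S0 --a--> S1
  read 'a': S1 --a--> S1
  read 'a': S1 --a--> S1
  read 'a': S1 --a--> S1

Answer: S0, S0, S0, S0, S1, S1, S1, S1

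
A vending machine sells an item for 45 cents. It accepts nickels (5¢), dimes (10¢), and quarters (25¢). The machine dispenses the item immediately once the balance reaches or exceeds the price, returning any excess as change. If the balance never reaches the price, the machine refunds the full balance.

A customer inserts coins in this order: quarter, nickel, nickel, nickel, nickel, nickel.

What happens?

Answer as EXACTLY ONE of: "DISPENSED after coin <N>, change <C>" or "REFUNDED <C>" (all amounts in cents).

Answer: DISPENSED after coin 5, change 0

Derivation:
Price: 45¢
Coin 1 (quarter, 25¢): balance = 25¢
Coin 2 (nickel, 5¢): balance = 30¢
Coin 3 (nickel, 5¢): balance = 35¢
Coin 4 (nickel, 5¢): balance = 40¢
Coin 5 (nickel, 5¢): balance = 45¢
  → balance >= price → DISPENSE, change = 45 - 45 = 0¢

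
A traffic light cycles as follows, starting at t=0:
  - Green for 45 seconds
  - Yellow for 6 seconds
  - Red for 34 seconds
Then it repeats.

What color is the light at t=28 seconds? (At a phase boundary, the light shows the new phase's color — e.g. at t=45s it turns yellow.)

Answer: green

Derivation:
Cycle length = 45 + 6 + 34 = 85s
t = 28, phase_t = 28 mod 85 = 28
28 < 45 (green end) → GREEN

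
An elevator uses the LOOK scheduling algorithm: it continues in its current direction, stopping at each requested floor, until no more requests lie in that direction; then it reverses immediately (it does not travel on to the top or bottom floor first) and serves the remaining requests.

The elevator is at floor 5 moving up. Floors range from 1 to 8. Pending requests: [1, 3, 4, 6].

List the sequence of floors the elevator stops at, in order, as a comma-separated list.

Current: 5, moving UP
Serve above first (ascending): [6]
Then reverse, serve below (descending): [4, 3, 1]

Answer: 6, 4, 3, 1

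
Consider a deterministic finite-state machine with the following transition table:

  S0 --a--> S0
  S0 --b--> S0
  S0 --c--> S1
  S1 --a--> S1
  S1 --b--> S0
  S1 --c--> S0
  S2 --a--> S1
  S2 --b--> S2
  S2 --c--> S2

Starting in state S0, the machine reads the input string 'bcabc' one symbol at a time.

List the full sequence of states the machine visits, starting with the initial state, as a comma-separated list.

Start: S0
  read 'b': S0 --b--> S0
  read 'c': S0 --c--> S1
  read 'a': S1 --a--> S1
  read 'b': S1 --b--> S0
  read 'c': S0 --c--> S1

Answer: S0, S0, S1, S1, S0, S1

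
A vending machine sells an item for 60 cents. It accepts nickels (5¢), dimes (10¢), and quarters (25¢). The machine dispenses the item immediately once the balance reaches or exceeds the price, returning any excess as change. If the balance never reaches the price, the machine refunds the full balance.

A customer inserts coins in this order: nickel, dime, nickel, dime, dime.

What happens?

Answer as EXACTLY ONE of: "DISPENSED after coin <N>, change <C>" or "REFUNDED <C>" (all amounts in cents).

Price: 60¢
Coin 1 (nickel, 5¢): balance = 5¢
Coin 2 (dime, 10¢): balance = 15¢
Coin 3 (nickel, 5¢): balance = 20¢
Coin 4 (dime, 10¢): balance = 30¢
Coin 5 (dime, 10¢): balance = 40¢
All coins inserted, balance 40¢ < price 60¢ → REFUND 40¢

Answer: REFUNDED 40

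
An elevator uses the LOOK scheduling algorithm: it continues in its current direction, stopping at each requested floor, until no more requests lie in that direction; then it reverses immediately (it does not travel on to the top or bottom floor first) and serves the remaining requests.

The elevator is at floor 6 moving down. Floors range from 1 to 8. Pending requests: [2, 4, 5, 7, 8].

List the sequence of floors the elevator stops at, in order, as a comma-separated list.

Answer: 5, 4, 2, 7, 8

Derivation:
Current: 6, moving DOWN
Serve below first (descending): [5, 4, 2]
Then reverse, serve above (ascending): [7, 8]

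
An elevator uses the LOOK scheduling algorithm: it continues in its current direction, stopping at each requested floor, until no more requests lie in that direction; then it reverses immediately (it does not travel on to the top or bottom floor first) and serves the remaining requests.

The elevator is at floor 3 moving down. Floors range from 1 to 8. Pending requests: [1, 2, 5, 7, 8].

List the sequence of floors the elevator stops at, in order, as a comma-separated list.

Current: 3, moving DOWN
Serve below first (descending): [2, 1]
Then reverse, serve above (ascending): [5, 7, 8]

Answer: 2, 1, 5, 7, 8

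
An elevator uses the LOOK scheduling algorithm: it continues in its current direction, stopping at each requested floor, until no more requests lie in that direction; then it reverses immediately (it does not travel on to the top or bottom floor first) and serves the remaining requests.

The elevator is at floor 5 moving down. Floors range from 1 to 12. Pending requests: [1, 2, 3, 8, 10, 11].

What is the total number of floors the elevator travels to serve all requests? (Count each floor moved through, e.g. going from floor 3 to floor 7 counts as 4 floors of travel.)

Start at floor 5 moving down, LOOK stop order: [3, 2, 1, 8, 10, 11]
  5 → 3: |3-5| = 2, total = 2
  3 → 2: |2-3| = 1, total = 3
  2 → 1: |1-2| = 1, total = 4
  1 → 8: |8-1| = 7, total = 11
  8 → 10: |10-8| = 2, total = 13
  10 → 11: |11-10| = 1, total = 14

Answer: 14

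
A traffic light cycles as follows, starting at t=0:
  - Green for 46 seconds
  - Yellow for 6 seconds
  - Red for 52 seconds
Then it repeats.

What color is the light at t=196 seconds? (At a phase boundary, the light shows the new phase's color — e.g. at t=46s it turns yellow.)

Answer: red

Derivation:
Cycle length = 46 + 6 + 52 = 104s
t = 196, phase_t = 196 mod 104 = 92
92 >= 52 → RED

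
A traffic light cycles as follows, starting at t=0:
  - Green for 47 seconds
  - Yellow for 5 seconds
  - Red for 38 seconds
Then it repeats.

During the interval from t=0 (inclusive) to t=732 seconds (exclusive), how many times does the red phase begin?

Answer: 8

Derivation:
Cycle = 47+5+38 = 90s
red phase starts at t = k*90 + 52 for k=0,1,2,...
Need k*90+52 < 732 → k < 7.556
k ∈ {0, ..., 7} → 8 starts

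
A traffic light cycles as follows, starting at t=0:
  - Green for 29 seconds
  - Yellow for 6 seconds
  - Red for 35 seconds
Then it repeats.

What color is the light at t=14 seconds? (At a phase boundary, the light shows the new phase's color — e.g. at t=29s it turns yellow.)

Cycle length = 29 + 6 + 35 = 70s
t = 14, phase_t = 14 mod 70 = 14
14 < 29 (green end) → GREEN

Answer: green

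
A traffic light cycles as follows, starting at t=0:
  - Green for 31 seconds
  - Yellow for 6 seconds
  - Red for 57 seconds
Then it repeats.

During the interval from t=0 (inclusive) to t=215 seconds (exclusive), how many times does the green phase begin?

Cycle = 31+6+57 = 94s
green phase starts at t = k*94 + 0 for k=0,1,2,...
Need k*94+0 < 215 → k < 2.287
k ∈ {0, ..., 2} → 3 starts

Answer: 3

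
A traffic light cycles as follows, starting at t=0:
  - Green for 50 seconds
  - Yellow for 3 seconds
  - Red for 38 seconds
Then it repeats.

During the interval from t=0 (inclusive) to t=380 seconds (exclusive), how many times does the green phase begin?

Cycle = 50+3+38 = 91s
green phase starts at t = k*91 + 0 for k=0,1,2,...
Need k*91+0 < 380 → k < 4.176
k ∈ {0, ..., 4} → 5 starts

Answer: 5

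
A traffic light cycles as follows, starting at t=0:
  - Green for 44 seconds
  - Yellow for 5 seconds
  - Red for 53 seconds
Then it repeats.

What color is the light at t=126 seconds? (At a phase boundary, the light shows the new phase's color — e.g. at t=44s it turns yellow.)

Cycle length = 44 + 5 + 53 = 102s
t = 126, phase_t = 126 mod 102 = 24
24 < 44 (green end) → GREEN

Answer: green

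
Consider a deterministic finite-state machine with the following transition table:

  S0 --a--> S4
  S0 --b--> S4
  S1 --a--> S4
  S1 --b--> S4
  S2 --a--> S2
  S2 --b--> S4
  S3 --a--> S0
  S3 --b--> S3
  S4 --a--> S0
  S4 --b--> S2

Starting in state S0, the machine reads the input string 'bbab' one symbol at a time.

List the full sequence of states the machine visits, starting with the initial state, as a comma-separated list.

Start: S0
  read 'b': S0 --b--> S4
  read 'b': S4 --b--> S2
  read 'a': S2 --a--> S2
  read 'b': S2 --b--> S4

Answer: S0, S4, S2, S2, S4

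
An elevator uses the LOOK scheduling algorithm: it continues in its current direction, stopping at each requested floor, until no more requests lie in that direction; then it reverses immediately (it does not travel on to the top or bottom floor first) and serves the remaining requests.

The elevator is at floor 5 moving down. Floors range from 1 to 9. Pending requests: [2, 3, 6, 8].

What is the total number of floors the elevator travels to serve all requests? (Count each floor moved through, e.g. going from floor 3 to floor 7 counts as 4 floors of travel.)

Start at floor 5 moving down, LOOK stop order: [3, 2, 6, 8]
  5 → 3: |3-5| = 2, total = 2
  3 → 2: |2-3| = 1, total = 3
  2 → 6: |6-2| = 4, total = 7
  6 → 8: |8-6| = 2, total = 9

Answer: 9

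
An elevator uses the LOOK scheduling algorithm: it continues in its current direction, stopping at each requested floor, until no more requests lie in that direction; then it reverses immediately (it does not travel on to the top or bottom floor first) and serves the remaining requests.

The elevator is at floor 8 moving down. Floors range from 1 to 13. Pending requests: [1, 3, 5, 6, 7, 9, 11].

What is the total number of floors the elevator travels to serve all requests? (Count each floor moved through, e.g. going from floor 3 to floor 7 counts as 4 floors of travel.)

Answer: 17

Derivation:
Start at floor 8 moving down, LOOK stop order: [7, 6, 5, 3, 1, 9, 11]
  8 → 7: |7-8| = 1, total = 1
  7 → 6: |6-7| = 1, total = 2
  6 → 5: |5-6| = 1, total = 3
  5 → 3: |3-5| = 2, total = 5
  3 → 1: |1-3| = 2, total = 7
  1 → 9: |9-1| = 8, total = 15
  9 → 11: |11-9| = 2, total = 17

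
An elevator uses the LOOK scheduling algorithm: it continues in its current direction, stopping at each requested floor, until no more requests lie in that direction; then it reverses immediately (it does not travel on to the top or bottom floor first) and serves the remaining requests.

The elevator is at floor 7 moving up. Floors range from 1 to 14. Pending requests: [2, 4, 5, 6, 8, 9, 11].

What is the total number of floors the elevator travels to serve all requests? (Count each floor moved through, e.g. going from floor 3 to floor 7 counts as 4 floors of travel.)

Start at floor 7 moving up, LOOK stop order: [8, 9, 11, 6, 5, 4, 2]
  7 → 8: |8-7| = 1, total = 1
  8 → 9: |9-8| = 1, total = 2
  9 → 11: |11-9| = 2, total = 4
  11 → 6: |6-11| = 5, total = 9
  6 → 5: |5-6| = 1, total = 10
  5 → 4: |4-5| = 1, total = 11
  4 → 2: |2-4| = 2, total = 13

Answer: 13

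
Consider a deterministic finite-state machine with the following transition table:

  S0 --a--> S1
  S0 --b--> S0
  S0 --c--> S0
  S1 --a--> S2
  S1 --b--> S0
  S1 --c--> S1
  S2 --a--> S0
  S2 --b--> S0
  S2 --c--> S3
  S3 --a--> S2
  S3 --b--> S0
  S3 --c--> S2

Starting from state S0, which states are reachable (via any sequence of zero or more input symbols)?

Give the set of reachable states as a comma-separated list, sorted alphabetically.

Answer: S0, S1, S2, S3

Derivation:
BFS from S0:
  visit S0: S0--a-->S1 (new), S0--b-->S0 (seen), S0--c-->S0 (seen)
  visit S1: S1--a-->S2 (new), S1--b-->S0 (seen), S1--c-->S1 (seen)
  visit S2: S2--a-->S0 (seen), S2--b-->S0 (seen), S2--c-->S3 (new)
  visit S3: S3--a-->S2 (seen), S3--b-->S0 (seen), S3--c-->S2 (seen)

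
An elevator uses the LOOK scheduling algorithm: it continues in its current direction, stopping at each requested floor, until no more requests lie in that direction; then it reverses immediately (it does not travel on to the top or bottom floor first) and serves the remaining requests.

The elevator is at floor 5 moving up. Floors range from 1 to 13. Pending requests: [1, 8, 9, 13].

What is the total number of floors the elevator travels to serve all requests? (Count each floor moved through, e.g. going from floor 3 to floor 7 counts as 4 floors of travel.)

Start at floor 5 moving up, LOOK stop order: [8, 9, 13, 1]
  5 → 8: |8-5| = 3, total = 3
  8 → 9: |9-8| = 1, total = 4
  9 → 13: |13-9| = 4, total = 8
  13 → 1: |1-13| = 12, total = 20

Answer: 20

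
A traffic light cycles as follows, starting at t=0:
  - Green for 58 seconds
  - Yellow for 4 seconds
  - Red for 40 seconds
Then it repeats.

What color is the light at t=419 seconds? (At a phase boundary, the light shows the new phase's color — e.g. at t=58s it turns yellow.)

Answer: green

Derivation:
Cycle length = 58 + 4 + 40 = 102s
t = 419, phase_t = 419 mod 102 = 11
11 < 58 (green end) → GREEN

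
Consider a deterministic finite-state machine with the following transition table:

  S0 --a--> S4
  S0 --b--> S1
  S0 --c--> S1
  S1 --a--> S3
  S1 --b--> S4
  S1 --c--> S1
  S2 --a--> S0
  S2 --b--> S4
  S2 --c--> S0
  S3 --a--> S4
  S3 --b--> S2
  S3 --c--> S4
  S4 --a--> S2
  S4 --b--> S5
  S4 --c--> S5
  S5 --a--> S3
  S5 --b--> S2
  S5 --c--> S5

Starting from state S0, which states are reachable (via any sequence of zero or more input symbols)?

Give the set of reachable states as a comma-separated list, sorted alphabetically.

Answer: S0, S1, S2, S3, S4, S5

Derivation:
BFS from S0:
  visit S0: S0--a-->S4 (new), S0--b-->S1 (new), S0--c-->S1 (seen)
  visit S4: S4--a-->S2 (new), S4--b-->S5 (new), S4--c-->S5 (seen)
  visit S1: S1--a-->S3 (new), S1--b-->S4 (seen), S1--c-->S1 (seen)
  visit S2: S2--a-->S0 (seen), S2--b-->S4 (seen), S2--c-->S0 (seen)
  visit S5: S5--a-->S3 (seen), S5--b-->S2 (seen), S5--c-->S5 (seen)
  visit S3: S3--a-->S4 (seen), S3--b-->S2 (seen), S3--c-->S4 (seen)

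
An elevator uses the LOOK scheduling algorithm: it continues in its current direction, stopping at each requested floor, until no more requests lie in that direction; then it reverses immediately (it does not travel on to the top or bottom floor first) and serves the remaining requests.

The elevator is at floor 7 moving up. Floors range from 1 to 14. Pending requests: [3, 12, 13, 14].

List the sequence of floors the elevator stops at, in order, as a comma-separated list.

Answer: 12, 13, 14, 3

Derivation:
Current: 7, moving UP
Serve above first (ascending): [12, 13, 14]
Then reverse, serve below (descending): [3]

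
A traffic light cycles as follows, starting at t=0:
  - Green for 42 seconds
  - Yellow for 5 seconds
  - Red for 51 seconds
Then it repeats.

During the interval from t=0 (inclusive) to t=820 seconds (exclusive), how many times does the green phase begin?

Cycle = 42+5+51 = 98s
green phase starts at t = k*98 + 0 for k=0,1,2,...
Need k*98+0 < 820 → k < 8.367
k ∈ {0, ..., 8} → 9 starts

Answer: 9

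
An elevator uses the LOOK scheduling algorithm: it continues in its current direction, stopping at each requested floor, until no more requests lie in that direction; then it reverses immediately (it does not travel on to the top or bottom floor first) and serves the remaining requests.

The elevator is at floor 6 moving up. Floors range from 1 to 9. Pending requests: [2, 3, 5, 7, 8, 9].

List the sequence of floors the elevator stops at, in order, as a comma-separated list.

Current: 6, moving UP
Serve above first (ascending): [7, 8, 9]
Then reverse, serve below (descending): [5, 3, 2]

Answer: 7, 8, 9, 5, 3, 2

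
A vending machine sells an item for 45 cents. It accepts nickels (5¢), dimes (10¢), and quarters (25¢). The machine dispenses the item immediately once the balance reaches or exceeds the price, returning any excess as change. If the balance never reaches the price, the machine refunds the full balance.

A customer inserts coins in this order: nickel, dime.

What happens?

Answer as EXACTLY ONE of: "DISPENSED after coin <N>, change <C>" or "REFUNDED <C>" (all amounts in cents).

Price: 45¢
Coin 1 (nickel, 5¢): balance = 5¢
Coin 2 (dime, 10¢): balance = 15¢
All coins inserted, balance 15¢ < price 45¢ → REFUND 15¢

Answer: REFUNDED 15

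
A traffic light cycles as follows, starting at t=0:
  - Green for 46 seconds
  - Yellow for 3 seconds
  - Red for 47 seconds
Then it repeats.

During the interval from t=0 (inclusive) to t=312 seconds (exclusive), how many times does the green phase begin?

Cycle = 46+3+47 = 96s
green phase starts at t = k*96 + 0 for k=0,1,2,...
Need k*96+0 < 312 → k < 3.250
k ∈ {0, ..., 3} → 4 starts

Answer: 4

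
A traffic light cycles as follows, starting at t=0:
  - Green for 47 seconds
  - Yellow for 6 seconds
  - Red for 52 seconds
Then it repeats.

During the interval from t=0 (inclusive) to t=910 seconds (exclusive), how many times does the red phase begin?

Cycle = 47+6+52 = 105s
red phase starts at t = k*105 + 53 for k=0,1,2,...
Need k*105+53 < 910 → k < 8.162
k ∈ {0, ..., 8} → 9 starts

Answer: 9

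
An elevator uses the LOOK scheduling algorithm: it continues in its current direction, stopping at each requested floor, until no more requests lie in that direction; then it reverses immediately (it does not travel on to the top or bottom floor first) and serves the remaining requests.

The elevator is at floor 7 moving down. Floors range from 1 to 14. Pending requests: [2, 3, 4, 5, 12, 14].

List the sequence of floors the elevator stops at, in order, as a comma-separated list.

Current: 7, moving DOWN
Serve below first (descending): [5, 4, 3, 2]
Then reverse, serve above (ascending): [12, 14]

Answer: 5, 4, 3, 2, 12, 14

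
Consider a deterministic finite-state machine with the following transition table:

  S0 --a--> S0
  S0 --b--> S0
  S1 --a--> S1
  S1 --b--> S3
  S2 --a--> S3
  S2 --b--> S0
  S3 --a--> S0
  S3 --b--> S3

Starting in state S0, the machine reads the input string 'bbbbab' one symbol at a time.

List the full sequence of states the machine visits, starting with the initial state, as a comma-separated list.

Start: S0
  read 'b': S0 --b--> S0
  read 'b': S0 --b--> S0
  read 'b': S0 --b--> S0
  read 'b': S0 --b--> S0
  read 'a': S0 --a--> S0
  read 'b': S0 --b--> S0

Answer: S0, S0, S0, S0, S0, S0, S0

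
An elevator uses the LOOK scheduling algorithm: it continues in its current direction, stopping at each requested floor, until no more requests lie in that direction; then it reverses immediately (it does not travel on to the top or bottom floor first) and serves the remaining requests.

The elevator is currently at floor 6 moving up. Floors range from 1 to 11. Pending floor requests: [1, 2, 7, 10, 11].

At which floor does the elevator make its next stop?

Current floor: 6, direction: up
Requests above: [7, 10, 11]
Requests below: [1, 2]
Moving up and requests lie above → nearest above is min([7, 10, 11]) = 7

Answer: 7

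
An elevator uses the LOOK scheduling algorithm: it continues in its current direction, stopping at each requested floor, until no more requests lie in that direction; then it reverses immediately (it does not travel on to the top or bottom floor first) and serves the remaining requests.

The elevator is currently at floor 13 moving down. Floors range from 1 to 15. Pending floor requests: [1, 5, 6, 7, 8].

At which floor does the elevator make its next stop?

Answer: 8

Derivation:
Current floor: 13, direction: down
Requests above: []
Requests below: [1, 5, 6, 7, 8]
Moving down and requests lie below → nearest below is max([1, 5, 6, 7, 8]) = 8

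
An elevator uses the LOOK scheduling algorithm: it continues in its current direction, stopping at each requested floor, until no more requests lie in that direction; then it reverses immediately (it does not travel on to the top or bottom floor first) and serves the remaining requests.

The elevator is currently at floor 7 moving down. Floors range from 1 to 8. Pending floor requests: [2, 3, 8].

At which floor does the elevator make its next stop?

Current floor: 7, direction: down
Requests above: [8]
Requests below: [2, 3]
Moving down and requests lie below → nearest below is max([2, 3]) = 3

Answer: 3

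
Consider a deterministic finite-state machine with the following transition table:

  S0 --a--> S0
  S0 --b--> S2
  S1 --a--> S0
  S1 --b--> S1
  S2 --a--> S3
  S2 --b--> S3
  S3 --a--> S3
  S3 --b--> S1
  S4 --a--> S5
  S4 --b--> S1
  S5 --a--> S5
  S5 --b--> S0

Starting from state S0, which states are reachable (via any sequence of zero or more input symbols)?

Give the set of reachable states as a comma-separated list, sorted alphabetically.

Answer: S0, S1, S2, S3

Derivation:
BFS from S0:
  visit S0: S0--a-->S0 (seen), S0--b-->S2 (new)
  visit S2: S2--a-->S3 (new), S2--b-->S3 (seen)
  visit S3: S3--a-->S3 (seen), S3--b-->S1 (new)
  visit S1: S1--a-->S0 (seen), S1--b-->S1 (seen)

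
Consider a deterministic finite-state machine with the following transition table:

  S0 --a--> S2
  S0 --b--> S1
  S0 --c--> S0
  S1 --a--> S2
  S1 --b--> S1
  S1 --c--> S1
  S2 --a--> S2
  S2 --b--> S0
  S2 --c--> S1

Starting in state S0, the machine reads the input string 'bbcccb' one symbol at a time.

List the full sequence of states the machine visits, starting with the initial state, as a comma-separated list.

Answer: S0, S1, S1, S1, S1, S1, S1

Derivation:
Start: S0
  read 'b': S0 --b--> S1
  read 'b': S1 --b--> S1
  read 'c': S1 --c--> S1
  read 'c': S1 --c--> S1
  read 'c': S1 --c--> S1
  read 'b': S1 --b--> S1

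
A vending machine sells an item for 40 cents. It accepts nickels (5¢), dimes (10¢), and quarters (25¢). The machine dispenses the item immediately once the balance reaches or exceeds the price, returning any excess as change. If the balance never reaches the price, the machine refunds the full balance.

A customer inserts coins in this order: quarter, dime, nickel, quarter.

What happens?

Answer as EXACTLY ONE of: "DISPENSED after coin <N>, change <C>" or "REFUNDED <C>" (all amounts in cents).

Price: 40¢
Coin 1 (quarter, 25¢): balance = 25¢
Coin 2 (dime, 10¢): balance = 35¢
Coin 3 (nickel, 5¢): balance = 40¢
  → balance >= price → DISPENSE, change = 40 - 40 = 0¢

Answer: DISPENSED after coin 3, change 0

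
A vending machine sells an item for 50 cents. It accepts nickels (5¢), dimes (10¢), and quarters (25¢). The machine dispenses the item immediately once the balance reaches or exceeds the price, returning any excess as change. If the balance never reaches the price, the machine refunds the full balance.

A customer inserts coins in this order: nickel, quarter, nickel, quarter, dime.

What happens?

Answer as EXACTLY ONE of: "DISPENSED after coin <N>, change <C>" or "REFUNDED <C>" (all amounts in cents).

Answer: DISPENSED after coin 4, change 10

Derivation:
Price: 50¢
Coin 1 (nickel, 5¢): balance = 5¢
Coin 2 (quarter, 25¢): balance = 30¢
Coin 3 (nickel, 5¢): balance = 35¢
Coin 4 (quarter, 25¢): balance = 60¢
  → balance >= price → DISPENSE, change = 60 - 50 = 10¢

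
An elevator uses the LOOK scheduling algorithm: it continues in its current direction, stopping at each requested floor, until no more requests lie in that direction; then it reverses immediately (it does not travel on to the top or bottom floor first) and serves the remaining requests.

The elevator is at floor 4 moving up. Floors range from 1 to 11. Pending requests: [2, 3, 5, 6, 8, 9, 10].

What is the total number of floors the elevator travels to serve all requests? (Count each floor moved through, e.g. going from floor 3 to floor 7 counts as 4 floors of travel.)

Answer: 14

Derivation:
Start at floor 4 moving up, LOOK stop order: [5, 6, 8, 9, 10, 3, 2]
  4 → 5: |5-4| = 1, total = 1
  5 → 6: |6-5| = 1, total = 2
  6 → 8: |8-6| = 2, total = 4
  8 → 9: |9-8| = 1, total = 5
  9 → 10: |10-9| = 1, total = 6
  10 → 3: |3-10| = 7, total = 13
  3 → 2: |2-3| = 1, total = 14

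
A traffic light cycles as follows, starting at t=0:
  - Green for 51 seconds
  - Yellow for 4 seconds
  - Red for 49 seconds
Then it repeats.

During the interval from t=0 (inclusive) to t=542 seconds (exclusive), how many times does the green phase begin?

Answer: 6

Derivation:
Cycle = 51+4+49 = 104s
green phase starts at t = k*104 + 0 for k=0,1,2,...
Need k*104+0 < 542 → k < 5.212
k ∈ {0, ..., 5} → 6 starts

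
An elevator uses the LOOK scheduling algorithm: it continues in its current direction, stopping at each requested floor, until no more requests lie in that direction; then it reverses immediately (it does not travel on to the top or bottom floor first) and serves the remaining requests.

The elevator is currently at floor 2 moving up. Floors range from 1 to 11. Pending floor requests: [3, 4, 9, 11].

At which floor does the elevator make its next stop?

Current floor: 2, direction: up
Requests above: [3, 4, 9, 11]
Requests below: []
Moving up and requests lie above → nearest above is min([3, 4, 9, 11]) = 3

Answer: 3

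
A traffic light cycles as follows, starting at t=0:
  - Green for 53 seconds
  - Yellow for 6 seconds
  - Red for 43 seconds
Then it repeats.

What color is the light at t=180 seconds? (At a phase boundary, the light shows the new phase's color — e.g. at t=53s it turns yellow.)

Cycle length = 53 + 6 + 43 = 102s
t = 180, phase_t = 180 mod 102 = 78
78 >= 59 → RED

Answer: red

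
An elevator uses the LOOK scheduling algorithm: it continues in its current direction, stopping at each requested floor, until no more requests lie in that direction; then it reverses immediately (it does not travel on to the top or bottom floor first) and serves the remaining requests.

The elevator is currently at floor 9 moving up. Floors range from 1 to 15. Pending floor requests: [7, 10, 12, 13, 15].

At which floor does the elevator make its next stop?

Answer: 10

Derivation:
Current floor: 9, direction: up
Requests above: [10, 12, 13, 15]
Requests below: [7]
Moving up and requests lie above → nearest above is min([10, 12, 13, 15]) = 10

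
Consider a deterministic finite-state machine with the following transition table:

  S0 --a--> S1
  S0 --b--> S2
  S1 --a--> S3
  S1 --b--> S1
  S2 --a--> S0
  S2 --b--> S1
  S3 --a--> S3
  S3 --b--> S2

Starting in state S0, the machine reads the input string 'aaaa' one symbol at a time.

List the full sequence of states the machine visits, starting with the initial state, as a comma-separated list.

Start: S0
  read 'a': S0 --a--> S1
  read 'a': S1 --a--> S3
  read 'a': S3 --a--> S3
  read 'a': S3 --a--> S3

Answer: S0, S1, S3, S3, S3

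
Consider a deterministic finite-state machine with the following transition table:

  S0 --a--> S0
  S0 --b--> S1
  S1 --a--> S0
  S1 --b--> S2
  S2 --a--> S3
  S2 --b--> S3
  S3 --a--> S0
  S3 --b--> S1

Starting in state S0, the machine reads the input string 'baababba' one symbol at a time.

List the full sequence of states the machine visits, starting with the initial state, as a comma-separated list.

Start: S0
  read 'b': S0 --b--> S1
  read 'a': S1 --a--> S0
  read 'a': S0 --a--> S0
  read 'b': S0 --b--> S1
  read 'a': S1 --a--> S0
  read 'b': S0 --b--> S1
  read 'b': S1 --b--> S2
  read 'a': S2 --a--> S3

Answer: S0, S1, S0, S0, S1, S0, S1, S2, S3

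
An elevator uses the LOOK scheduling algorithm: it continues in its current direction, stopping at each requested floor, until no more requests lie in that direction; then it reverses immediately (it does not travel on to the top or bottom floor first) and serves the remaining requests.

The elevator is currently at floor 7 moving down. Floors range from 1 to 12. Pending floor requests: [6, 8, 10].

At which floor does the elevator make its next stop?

Current floor: 7, direction: down
Requests above: [8, 10]
Requests below: [6]
Moving down and requests lie below → nearest below is max([6]) = 6

Answer: 6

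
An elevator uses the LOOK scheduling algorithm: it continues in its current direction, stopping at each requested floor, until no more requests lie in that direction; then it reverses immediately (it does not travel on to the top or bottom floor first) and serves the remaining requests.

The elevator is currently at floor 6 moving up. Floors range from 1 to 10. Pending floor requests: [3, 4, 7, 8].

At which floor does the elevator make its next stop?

Current floor: 6, direction: up
Requests above: [7, 8]
Requests below: [3, 4]
Moving up and requests lie above → nearest above is min([7, 8]) = 7

Answer: 7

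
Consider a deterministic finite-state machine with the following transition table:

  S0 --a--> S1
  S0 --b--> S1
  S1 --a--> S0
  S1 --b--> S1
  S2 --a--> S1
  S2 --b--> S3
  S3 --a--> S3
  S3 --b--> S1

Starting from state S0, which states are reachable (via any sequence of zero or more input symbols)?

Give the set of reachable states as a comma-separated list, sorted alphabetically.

BFS from S0:
  visit S0: S0--a-->S1 (new), S0--b-->S1 (seen)
  visit S1: S1--a-->S0 (seen), S1--b-->S1 (seen)

Answer: S0, S1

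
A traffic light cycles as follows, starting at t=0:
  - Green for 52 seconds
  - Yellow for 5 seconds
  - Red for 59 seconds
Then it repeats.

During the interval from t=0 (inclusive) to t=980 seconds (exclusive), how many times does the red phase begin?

Cycle = 52+5+59 = 116s
red phase starts at t = k*116 + 57 for k=0,1,2,...
Need k*116+57 < 980 → k < 7.957
k ∈ {0, ..., 7} → 8 starts

Answer: 8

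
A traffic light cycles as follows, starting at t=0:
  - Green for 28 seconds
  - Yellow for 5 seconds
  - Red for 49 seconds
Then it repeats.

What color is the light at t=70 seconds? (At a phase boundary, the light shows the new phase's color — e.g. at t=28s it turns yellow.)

Answer: red

Derivation:
Cycle length = 28 + 5 + 49 = 82s
t = 70, phase_t = 70 mod 82 = 70
70 >= 33 → RED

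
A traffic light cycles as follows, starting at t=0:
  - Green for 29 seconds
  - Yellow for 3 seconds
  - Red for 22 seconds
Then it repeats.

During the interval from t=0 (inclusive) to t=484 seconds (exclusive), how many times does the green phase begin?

Cycle = 29+3+22 = 54s
green phase starts at t = k*54 + 0 for k=0,1,2,...
Need k*54+0 < 484 → k < 8.963
k ∈ {0, ..., 8} → 9 starts

Answer: 9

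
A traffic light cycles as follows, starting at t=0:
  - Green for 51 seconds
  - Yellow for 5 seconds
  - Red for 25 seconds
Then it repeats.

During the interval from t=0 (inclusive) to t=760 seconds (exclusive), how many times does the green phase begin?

Cycle = 51+5+25 = 81s
green phase starts at t = k*81 + 0 for k=0,1,2,...
Need k*81+0 < 760 → k < 9.383
k ∈ {0, ..., 9} → 10 starts

Answer: 10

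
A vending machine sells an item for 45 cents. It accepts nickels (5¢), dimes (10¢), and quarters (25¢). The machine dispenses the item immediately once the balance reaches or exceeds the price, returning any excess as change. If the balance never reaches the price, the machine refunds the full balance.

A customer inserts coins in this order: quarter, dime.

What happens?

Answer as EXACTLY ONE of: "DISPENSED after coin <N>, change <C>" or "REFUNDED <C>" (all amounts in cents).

Price: 45¢
Coin 1 (quarter, 25¢): balance = 25¢
Coin 2 (dime, 10¢): balance = 35¢
All coins inserted, balance 35¢ < price 45¢ → REFUND 35¢

Answer: REFUNDED 35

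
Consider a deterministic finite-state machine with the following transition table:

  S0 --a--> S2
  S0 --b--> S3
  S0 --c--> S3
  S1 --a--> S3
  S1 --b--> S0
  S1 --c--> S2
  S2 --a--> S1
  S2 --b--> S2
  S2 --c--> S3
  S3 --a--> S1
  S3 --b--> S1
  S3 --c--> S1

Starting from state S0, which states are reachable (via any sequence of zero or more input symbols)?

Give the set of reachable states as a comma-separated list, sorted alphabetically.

BFS from S0:
  visit S0: S0--a-->S2 (new), S0--b-->S3 (new), S0--c-->S3 (seen)
  visit S2: S2--a-->S1 (new), S2--b-->S2 (seen), S2--c-->S3 (seen)
  visit S3: S3--a-->S1 (seen), S3--b-->S1 (seen), S3--c-->S1 (seen)
  visit S1: S1--a-->S3 (seen), S1--b-->S0 (seen), S1--c-->S2 (seen)

Answer: S0, S1, S2, S3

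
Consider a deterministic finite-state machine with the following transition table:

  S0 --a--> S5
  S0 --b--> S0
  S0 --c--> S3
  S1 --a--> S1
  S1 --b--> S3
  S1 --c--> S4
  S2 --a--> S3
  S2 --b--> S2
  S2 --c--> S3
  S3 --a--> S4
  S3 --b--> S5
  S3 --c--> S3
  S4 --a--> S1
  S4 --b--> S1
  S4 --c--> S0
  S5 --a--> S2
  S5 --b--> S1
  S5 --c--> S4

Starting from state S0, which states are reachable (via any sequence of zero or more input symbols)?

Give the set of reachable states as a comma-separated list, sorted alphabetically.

BFS from S0:
  visit S0: S0--a-->S5 (new), S0--b-->S0 (seen), S0--c-->S3 (new)
  visit S5: S5--a-->S2 (new), S5--b-->S1 (new), S5--c-->S4 (new)
  visit S3: S3--a-->S4 (seen), S3--b-->S5 (seen), S3--c-->S3 (seen)
  visit S2: S2--a-->S3 (seen), S2--b-->S2 (seen), S2--c-->S3 (seen)
  visit S1: S1--a-->S1 (seen), S1--b-->S3 (seen), S1--c-->S4 (seen)
  visit S4: S4--a-->S1 (seen), S4--b-->S1 (seen), S4--c-->S0 (seen)

Answer: S0, S1, S2, S3, S4, S5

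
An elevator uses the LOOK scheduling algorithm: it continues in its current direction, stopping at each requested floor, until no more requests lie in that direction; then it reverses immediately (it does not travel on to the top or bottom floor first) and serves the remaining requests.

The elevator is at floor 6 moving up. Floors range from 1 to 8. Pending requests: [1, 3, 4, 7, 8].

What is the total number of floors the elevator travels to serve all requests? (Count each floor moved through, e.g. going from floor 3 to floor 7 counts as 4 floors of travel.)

Start at floor 6 moving up, LOOK stop order: [7, 8, 4, 3, 1]
  6 → 7: |7-6| = 1, total = 1
  7 → 8: |8-7| = 1, total = 2
  8 → 4: |4-8| = 4, total = 6
  4 → 3: |3-4| = 1, total = 7
  3 → 1: |1-3| = 2, total = 9

Answer: 9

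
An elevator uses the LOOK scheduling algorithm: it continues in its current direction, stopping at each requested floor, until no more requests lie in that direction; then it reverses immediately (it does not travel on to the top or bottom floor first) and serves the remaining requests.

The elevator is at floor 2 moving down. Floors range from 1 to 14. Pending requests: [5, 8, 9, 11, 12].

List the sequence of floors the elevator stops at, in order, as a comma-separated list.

Answer: 5, 8, 9, 11, 12

Derivation:
Current: 2, moving DOWN
Serve below first (descending): []
Then reverse, serve above (ascending): [5, 8, 9, 11, 12]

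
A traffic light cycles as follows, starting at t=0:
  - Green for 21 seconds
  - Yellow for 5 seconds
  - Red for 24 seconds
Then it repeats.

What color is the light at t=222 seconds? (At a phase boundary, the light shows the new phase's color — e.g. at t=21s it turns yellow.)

Answer: yellow

Derivation:
Cycle length = 21 + 5 + 24 = 50s
t = 222, phase_t = 222 mod 50 = 22
21 <= 22 < 26 (yellow end) → YELLOW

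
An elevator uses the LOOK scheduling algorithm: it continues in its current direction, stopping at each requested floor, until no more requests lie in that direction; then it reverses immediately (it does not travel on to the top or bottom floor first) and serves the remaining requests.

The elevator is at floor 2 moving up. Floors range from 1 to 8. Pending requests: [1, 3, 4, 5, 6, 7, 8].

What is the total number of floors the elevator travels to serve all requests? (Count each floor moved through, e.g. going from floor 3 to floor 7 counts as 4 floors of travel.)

Answer: 13

Derivation:
Start at floor 2 moving up, LOOK stop order: [3, 4, 5, 6, 7, 8, 1]
  2 → 3: |3-2| = 1, total = 1
  3 → 4: |4-3| = 1, total = 2
  4 → 5: |5-4| = 1, total = 3
  5 → 6: |6-5| = 1, total = 4
  6 → 7: |7-6| = 1, total = 5
  7 → 8: |8-7| = 1, total = 6
  8 → 1: |1-8| = 7, total = 13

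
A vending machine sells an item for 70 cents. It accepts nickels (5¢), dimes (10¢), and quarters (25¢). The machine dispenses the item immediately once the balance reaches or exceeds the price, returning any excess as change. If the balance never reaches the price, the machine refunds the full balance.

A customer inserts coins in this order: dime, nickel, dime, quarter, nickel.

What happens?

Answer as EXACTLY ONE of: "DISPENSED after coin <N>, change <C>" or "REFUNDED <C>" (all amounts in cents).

Price: 70¢
Coin 1 (dime, 10¢): balance = 10¢
Coin 2 (nickel, 5¢): balance = 15¢
Coin 3 (dime, 10¢): balance = 25¢
Coin 4 (quarter, 25¢): balance = 50¢
Coin 5 (nickel, 5¢): balance = 55¢
All coins inserted, balance 55¢ < price 70¢ → REFUND 55¢

Answer: REFUNDED 55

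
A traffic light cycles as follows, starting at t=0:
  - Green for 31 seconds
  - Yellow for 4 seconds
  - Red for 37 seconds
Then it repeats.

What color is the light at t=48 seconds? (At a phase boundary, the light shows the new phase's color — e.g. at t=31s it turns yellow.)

Cycle length = 31 + 4 + 37 = 72s
t = 48, phase_t = 48 mod 72 = 48
48 >= 35 → RED

Answer: red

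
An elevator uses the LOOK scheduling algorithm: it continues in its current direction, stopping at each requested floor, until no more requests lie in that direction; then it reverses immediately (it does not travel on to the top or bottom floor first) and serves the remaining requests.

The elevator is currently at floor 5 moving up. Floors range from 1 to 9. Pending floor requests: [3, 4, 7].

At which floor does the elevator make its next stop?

Current floor: 5, direction: up
Requests above: [7]
Requests below: [3, 4]
Moving up and requests lie above → nearest above is min([7]) = 7

Answer: 7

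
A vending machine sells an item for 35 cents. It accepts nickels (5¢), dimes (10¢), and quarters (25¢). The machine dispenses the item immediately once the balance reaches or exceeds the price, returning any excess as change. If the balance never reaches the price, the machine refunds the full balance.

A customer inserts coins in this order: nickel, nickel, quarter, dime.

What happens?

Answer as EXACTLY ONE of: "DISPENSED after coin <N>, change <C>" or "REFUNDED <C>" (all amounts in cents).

Answer: DISPENSED after coin 3, change 0

Derivation:
Price: 35¢
Coin 1 (nickel, 5¢): balance = 5¢
Coin 2 (nickel, 5¢): balance = 10¢
Coin 3 (quarter, 25¢): balance = 35¢
  → balance >= price → DISPENSE, change = 35 - 35 = 0¢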